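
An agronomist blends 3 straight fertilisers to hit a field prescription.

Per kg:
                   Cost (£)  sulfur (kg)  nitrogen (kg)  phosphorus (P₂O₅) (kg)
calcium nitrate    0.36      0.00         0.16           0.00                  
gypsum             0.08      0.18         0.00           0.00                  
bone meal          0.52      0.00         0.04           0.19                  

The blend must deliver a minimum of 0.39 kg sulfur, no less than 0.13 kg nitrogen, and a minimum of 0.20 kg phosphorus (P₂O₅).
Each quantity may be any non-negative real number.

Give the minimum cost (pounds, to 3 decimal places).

£0.918

Set it up as a linear program. Let x1 = kg of calcium nitrate, x2 = kg of gypsum, x3 = kg of bone meal.
Minimize 0.36x1 + 0.08x2 + 0.52x3 s.t.:
  0.18x2 ≥ 0.39   (sulfur)
  0.16x1 + 0.04x3 ≥ 0.13   (nitrogen)
  0.19x3 ≥ 0.2   (phosphorus (P₂O₅))
  x1, x2, x3 ≥ 0.
The optimal mix uses every input. There the sulfur, nitrogen, phosphorus (P₂O₅) constraints are tight.
So calcium nitrate = 0.54934 kg, gypsum = 2.1667 kg, bone meal = 1.0526 kg.
Objective = 0.36·0.54934 + 0.08·2.1667 + 0.52·1.0526 = 0.91845.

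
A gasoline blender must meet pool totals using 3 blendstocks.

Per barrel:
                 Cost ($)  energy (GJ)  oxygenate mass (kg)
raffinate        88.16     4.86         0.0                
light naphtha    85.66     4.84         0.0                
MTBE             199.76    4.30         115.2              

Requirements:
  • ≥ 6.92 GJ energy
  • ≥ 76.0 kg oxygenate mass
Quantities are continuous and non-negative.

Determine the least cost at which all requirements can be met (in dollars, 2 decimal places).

$204.05

Set it up as a linear program. Let x1 = barrels of raffinate, x2 = barrels of light naphtha, x3 = barrels of MTBE.
Minimize 88.16x1 + 85.66x2 + 199.76x3 with:
  4.86x1 + 4.84x2 + 4.3x3 ≥ 6.92   (energy)
  115.2x3 ≥ 76   (oxygenate mass)
  x1, x2, x3 ≥ 0.
The minimum-cost mix takes nothing from raffinate — only light naphtha, MTBE. Binding constraints: energy and oxygenate mass.
That vertex is x2 = 0.84364, x3 = 0.65972.
Cost = 85.66·0.84364 + 199.76·0.65972 = 204.0519.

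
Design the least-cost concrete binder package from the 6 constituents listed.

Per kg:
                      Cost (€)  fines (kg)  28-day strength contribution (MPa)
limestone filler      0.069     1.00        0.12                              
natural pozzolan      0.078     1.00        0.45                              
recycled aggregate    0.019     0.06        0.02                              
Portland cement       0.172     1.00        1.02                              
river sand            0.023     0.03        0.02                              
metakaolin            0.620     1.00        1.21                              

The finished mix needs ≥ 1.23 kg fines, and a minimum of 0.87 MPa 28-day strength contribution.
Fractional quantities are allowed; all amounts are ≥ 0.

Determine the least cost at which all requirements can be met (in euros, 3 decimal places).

Set it up as a linear program. Let x1 = kg of limestone filler, x2 = kg of natural pozzolan, x3 = kg of recycled aggregate, x4 = kg of Portland cement, x5 = kg of river sand, x6 = kg of metakaolin.
min 0.069x1 + 0.078x2 + 0.019x3 + 0.172x4 + 0.023x5 + 0.62x6 s.t.:
  1x1 + 1x2 + 0.06x3 + 1x4 + 0.03x5 + 1x6 ≥ 1.23   (fines)
  0.12x1 + 0.45x2 + 0.02x3 + 1.02x4 + 0.02x5 + 1.21x6 ≥ 0.87   (28-day strength contribution)
  x1, x2, x3, x4, x5, x6 ≥ 0.
At the optimum only natural pozzolan, Portland cement are positive (limestone filler, recycled aggregate, river sand, metakaolin = 0). There the fines and 28-day strength contribution constraints are tight.
So natural pozzolan = 0.6747 kg, Portland cement = 0.5553 kg.
Objective = 0.078·0.6747 + 0.172·0.5553 = 0.14814.

€0.148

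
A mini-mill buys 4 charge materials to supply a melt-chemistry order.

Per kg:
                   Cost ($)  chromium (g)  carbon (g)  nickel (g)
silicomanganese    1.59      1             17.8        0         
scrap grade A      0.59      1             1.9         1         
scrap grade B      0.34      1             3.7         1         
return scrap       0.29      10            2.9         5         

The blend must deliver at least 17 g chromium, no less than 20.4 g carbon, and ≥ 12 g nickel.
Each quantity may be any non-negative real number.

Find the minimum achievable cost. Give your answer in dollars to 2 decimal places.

Let x1 = kg of silicomanganese, x2 = kg of scrap grade A, x3 = kg of scrap grade B, x4 = kg of return scrap.
min 1.59x1 + 0.59x2 + 0.34x3 + 0.29x4 s.t.:
  1x1 + 1x2 + 1x3 + 10x4 ≥ 17   (chromium)
  17.8x1 + 1.9x2 + 3.7x3 + 2.9x4 ≥ 20.4   (carbon)
  1x2 + 1x3 + 5x4 ≥ 12   (nickel)
  x1, x2, x3, x4 ≥ 0.
At the optimum only silicomanganese, return scrap are positive (scrap grade A, scrap grade B = 0). The carbon and nickel requirements are met with equality.
Optimal quantities: silicomanganese = 0.7551 kg, return scrap = 2.4 kg.
Hence cost = 1.59·0.7551 + 0.29·2.4 = $1.8966.

$1.90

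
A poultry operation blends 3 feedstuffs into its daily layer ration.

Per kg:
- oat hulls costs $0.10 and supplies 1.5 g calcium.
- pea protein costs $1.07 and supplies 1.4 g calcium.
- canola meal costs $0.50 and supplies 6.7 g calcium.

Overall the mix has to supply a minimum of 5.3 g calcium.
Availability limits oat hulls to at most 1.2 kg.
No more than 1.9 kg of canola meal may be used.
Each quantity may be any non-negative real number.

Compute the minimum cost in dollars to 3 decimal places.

Let x1 = kg of oat hulls, x2 = kg of pea protein, x3 = kg of canola meal.
min 0.1x1 + 1.07x2 + 0.5x3 s.t.:
  1.5x1 + 1.4x2 + 6.7x3 ≥ 5.3   (calcium)
  x1 ≤ 1.2
  x3 ≤ 1.9
  x1, x2, x3 ≥ 0.
The cheapest feasible vertex uses only oat hulls, canola meal; pea protein is not used. There the calcium and the oat hulls cap constraints are tight.
So oat hulls = 1.2 kg, canola meal = 0.5224 kg.
Total cost: 0.1·1.2 + 0.5·0.5224 = 0.38120.

$0.381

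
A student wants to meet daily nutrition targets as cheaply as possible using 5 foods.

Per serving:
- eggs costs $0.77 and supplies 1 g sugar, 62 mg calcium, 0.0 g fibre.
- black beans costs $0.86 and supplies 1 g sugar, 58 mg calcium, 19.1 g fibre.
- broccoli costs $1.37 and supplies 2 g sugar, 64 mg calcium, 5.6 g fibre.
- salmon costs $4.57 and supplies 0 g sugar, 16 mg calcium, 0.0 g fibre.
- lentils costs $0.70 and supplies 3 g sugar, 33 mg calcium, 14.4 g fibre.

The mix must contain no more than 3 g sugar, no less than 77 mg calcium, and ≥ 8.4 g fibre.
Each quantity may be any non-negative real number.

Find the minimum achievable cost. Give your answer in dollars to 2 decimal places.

$1.02

Let x1 = servings of eggs, x2 = servings of black beans, x3 = servings of broccoli, x4 = servings of salmon, x5 = servings of lentils.
Minimize 0.77x1 + 0.86x2 + 1.37x3 + 4.57x4 + 0.7x5 with:
  1x1 + 1x2 + 2x3 + 3x5 ≤ 3   (sugar)
  62x1 + 58x2 + 64x3 + 16x4 + 33x5 ≥ 77   (calcium)
  19.1x2 + 5.6x3 + 14.4x5 ≥ 8.4   (fibre)
  x1, x2, x3, x4, x5 ≥ 0.
The minimum-cost mix takes nothing from broccoli, salmon, lentils — only eggs, black beans. There the calcium and fibre constraints are tight.
So eggs = 0.8305 servings, black beans = 0.4398 servings.
Total cost: 0.77·0.8305 + 0.86·0.4398 = 1.0177.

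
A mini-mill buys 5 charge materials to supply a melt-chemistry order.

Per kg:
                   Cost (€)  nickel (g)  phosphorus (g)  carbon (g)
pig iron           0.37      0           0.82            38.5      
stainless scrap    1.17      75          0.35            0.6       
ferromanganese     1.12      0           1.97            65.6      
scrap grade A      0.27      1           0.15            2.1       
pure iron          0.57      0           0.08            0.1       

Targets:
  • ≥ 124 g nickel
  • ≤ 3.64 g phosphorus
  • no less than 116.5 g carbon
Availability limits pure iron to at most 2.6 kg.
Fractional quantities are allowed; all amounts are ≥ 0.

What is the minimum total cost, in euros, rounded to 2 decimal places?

Let x1 = kg of pig iron, x2 = kg of stainless scrap, x3 = kg of ferromanganese, x4 = kg of scrap grade A, x5 = kg of pure iron.
Minimise 0.37x1 + 1.17x2 + 1.12x3 + 0.27x4 + 0.57x5 with:
  75x2 + 1x4 ≥ 124   (nickel)
  0.82x1 + 0.35x2 + 1.97x3 + 0.15x4 + 0.08x5 ≤ 3.64   (phosphorus)
  38.5x1 + 0.6x2 + 65.6x3 + 2.1x4 + 0.1x5 ≥ 116.5   (carbon)
  x5 ≤ 2.6
  x1, x2, x3, x4, x5 ≥ 0.
The cheapest feasible vertex uses only pig iron, stainless scrap; ferromanganese, scrap grade A, pure iron are not used. The nickel and carbon requirements are met with equality.
That vertex is x1 = 3, x2 = 1.653.
Hence cost = 0.37·3 + 1.17·1.653 = €3.0440.

€3.04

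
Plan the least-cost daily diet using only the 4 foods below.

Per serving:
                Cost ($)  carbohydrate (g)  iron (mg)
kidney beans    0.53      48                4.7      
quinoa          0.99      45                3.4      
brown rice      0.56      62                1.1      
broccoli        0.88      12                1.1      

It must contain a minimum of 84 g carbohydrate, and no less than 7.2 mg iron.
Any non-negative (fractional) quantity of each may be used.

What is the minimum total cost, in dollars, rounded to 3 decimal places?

Treat it as an LP. Let x1 = servings of kidney beans, x2 = servings of quinoa, x3 = servings of brown rice, x4 = servings of broccoli.
Minimise 0.53x1 + 0.99x2 + 0.56x3 + 0.88x4 s.t.:
  48x1 + 45x2 + 62x3 + 12x4 ≥ 84   (carbohydrate)
  4.7x1 + 3.4x2 + 1.1x3 + 1.1x4 ≥ 7.2   (iron)
  x1, x2, x3, x4 ≥ 0.
The minimum-cost mix takes nothing from quinoa, broccoli — only kidney beans, brown rice. The carbohydrate and iron requirements are met with equality.
Optimal quantities: kidney beans = 1.484 servings, brown rice = 0.2062 servings.
Total cost: 0.53·1.484 + 0.56·0.2062 = 0.90199.

$0.902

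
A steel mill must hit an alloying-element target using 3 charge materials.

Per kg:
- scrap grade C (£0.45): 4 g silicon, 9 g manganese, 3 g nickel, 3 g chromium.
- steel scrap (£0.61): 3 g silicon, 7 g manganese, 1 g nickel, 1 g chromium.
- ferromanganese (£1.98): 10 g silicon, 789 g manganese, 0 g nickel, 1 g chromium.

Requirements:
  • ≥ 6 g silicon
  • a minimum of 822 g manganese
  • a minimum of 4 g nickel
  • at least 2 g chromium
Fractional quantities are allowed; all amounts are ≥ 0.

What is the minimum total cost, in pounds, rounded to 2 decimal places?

£2.63

Let x1 = kg of scrap grade C, x2 = kg of steel scrap, x3 = kg of ferromanganese.
min 0.45x1 + 0.61x2 + 1.98x3 subject to:
  4x1 + 3x2 + 10x3 ≥ 6   (silicon)
  9x1 + 7x2 + 789x3 ≥ 822   (manganese)
  3x1 + 1x2 ≥ 4   (nickel)
  3x1 + 1x2 + 1x3 ≥ 2   (chromium)
  x1, x2, x3 ≥ 0.
At the optimum only scrap grade C, ferromanganese are positive (steel scrap = 0). Binding constraints: manganese and nickel.
Optimal quantities: scrap grade C = 1.333 kg, ferromanganese = 1.027 kg.
Hence cost = 0.45·1.333 + 1.98·1.027 = £2.6333.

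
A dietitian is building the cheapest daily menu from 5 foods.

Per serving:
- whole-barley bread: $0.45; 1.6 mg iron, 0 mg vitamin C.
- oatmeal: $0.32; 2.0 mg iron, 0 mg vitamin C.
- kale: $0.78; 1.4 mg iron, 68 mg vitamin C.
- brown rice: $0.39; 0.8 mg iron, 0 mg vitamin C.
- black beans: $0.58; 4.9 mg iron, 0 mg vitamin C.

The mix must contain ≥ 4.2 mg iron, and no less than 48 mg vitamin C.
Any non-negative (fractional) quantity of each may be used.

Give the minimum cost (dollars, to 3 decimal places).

$0.931

Treat it as an LP. Let x1 = servings of whole-barley bread, x2 = servings of oatmeal, x3 = servings of kale, x4 = servings of brown rice, x5 = servings of black beans.
min 0.45x1 + 0.32x2 + 0.78x3 + 0.39x4 + 0.58x5 s.t.:
  1.6x1 + 2x2 + 1.4x3 + 0.8x4 + 4.9x5 ≥ 4.2   (iron)
  68x3 ≥ 48   (vitamin C)
  x1, x2, x3, x4, x5 ≥ 0.
The optimal basis is {kale, black beans}; whole-barley bread, oatmeal, brown rice drop out. There the iron and vitamin C constraints are tight.
That vertex is x3 = 0.7059, x5 = 0.6555.
Cost = 0.78·0.7059 + 0.58·0.6555 = 0.93079.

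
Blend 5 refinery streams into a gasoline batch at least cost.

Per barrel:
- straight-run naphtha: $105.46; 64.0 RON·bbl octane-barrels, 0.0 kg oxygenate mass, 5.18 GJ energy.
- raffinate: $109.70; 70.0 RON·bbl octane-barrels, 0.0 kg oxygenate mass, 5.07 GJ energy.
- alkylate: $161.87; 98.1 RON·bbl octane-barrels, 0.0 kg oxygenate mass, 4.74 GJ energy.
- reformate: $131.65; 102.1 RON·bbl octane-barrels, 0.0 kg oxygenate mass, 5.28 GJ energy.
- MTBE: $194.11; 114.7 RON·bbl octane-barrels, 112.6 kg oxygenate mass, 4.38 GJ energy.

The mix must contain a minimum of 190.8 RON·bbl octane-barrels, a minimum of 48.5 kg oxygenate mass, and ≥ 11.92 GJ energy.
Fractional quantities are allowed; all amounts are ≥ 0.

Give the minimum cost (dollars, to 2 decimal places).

$299.30

Set it up as a linear program. Let x1 = barrels of straight-run naphtha, x2 = barrels of raffinate, x3 = barrels of alkylate, x4 = barrels of reformate, x5 = barrels of MTBE.
Minimise 105.46x1 + 109.7x2 + 161.87x3 + 131.65x4 + 194.11x5 subject to:
  64x1 + 70x2 + 98.1x3 + 102.1x4 + 114.7x5 ≥ 190.8   (octane-barrels)
  112.6x5 ≥ 48.5   (oxygenate mass)
  5.18x1 + 5.07x2 + 4.74x3 + 5.28x4 + 4.38x5 ≥ 11.92   (energy)
  x1, x2, x3, x4, x5 ≥ 0.
The cheapest feasible vertex uses only straight-run naphtha, reformate, MTBE; raffinate, alkylate are not used. The octane-barrels, oxygenate mass, energy requirements are met with equality.
That vertex is x1 = 1.455, x4 = 0.47283, x5 = 0.43073.
Hence cost = 105.46·1.455 + 131.65·0.47283 + 194.11·0.43073 = $299.3014.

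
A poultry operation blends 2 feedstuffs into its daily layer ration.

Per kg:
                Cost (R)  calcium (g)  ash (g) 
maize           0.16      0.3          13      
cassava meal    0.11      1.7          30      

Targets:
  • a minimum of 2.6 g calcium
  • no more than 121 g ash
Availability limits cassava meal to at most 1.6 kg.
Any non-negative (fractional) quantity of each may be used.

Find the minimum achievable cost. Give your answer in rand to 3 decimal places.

R0.168

This is a linear program. Let x1 = kg of maize, x2 = kg of cassava meal.
Minimize 0.16x1 + 0.11x2 s.t.:
  0.3x1 + 1.7x2 ≥ 2.6   (calcium)
  13x1 + 30x2 ≤ 121   (ash)
  x2 ≤ 1.6
  x1, x2 ≥ 0.
The cheapest feasible vertex uses only cassava meal; maize is not used. The calcium requirement is met with equality.
That vertex is x2 = 1.529.
Objective = 0.11·1.529 = 0.16819.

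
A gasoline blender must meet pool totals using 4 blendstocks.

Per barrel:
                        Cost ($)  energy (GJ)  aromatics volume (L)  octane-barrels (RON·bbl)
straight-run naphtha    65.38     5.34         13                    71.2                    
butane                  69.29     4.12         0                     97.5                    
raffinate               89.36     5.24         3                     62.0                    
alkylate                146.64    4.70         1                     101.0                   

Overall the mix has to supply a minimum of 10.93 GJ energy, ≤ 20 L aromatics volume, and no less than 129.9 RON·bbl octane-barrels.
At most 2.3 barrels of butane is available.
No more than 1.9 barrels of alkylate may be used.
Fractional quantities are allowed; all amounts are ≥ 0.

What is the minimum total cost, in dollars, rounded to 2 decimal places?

Treat it as an LP. Let x1 = barrels of straight-run naphtha, x2 = barrels of butane, x3 = barrels of raffinate, x4 = barrels of alkylate.
min 65.38x1 + 69.29x2 + 89.36x3 + 146.64x4 subject to:
  5.34x1 + 4.12x2 + 5.24x3 + 4.7x4 ≥ 10.93   (energy)
  13x1 + 3x3 + 1x4 ≤ 20   (aromatics volume)
  71.2x1 + 97.5x2 + 62x3 + 101x4 ≥ 129.9   (octane-barrels)
  x2 ≤ 2.3
  x4 ≤ 1.9
  x1, x2, x3, x4 ≥ 0.
The optimal basis is {straight-run naphtha, butane}; raffinate, alkylate drop out. There the energy and aromatics volume constraints are tight.
That vertex is x1 = 1.5385, x2 = 0.65889.
Hence cost = 65.38·1.5385 + 69.29·0.65889 = $146.2416.

$146.24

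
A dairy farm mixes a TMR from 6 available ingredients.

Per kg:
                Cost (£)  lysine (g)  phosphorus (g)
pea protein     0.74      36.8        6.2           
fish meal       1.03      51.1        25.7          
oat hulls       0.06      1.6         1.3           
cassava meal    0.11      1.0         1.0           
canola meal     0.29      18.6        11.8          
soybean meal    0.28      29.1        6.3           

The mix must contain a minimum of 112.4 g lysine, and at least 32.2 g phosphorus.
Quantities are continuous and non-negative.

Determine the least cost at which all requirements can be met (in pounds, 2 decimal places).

Let x1 = kg of pea protein, x2 = kg of fish meal, x3 = kg of oat hulls, x4 = kg of cassava meal, x5 = kg of canola meal, x6 = kg of soybean meal.
Minimize 0.74x1 + 1.03x2 + 0.06x3 + 0.11x4 + 0.29x5 + 0.28x6 with:
  36.8x1 + 51.1x2 + 1.6x3 + 1x4 + 18.6x5 + 29.1x6 ≥ 112.4   (lysine)
  6.2x1 + 25.7x2 + 1.3x3 + 1x4 + 11.8x5 + 6.3x6 ≥ 32.2   (phosphorus)
  x1, x2, x3, x4, x5, x6 ≥ 0.
The cheapest feasible vertex uses only canola meal, soybean meal; pea protein, fish meal, oat hulls, cassava meal are not used. The lysine and phosphorus requirements are met with equality.
Optimal quantities: canola meal = 1.012 kg, soybean meal = 3.216 kg.
Cost = 0.29·1.012 + 0.28·3.216 = 1.1940.

£1.19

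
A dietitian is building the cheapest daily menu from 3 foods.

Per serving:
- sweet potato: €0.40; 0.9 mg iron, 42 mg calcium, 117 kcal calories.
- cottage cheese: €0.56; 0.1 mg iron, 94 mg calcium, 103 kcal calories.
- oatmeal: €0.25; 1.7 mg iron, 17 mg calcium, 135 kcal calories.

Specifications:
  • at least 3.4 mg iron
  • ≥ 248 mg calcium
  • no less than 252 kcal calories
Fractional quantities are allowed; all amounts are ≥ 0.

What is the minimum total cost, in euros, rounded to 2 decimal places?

€1.75

Let x1 = servings of sweet potato, x2 = servings of cottage cheese, x3 = servings of oatmeal.
Minimise 0.4x1 + 0.56x2 + 0.25x3 subject to:
  0.9x1 + 0.1x2 + 1.7x3 ≥ 3.4   (iron)
  42x1 + 94x2 + 17x3 ≥ 248   (calcium)
  117x1 + 103x2 + 135x3 ≥ 252   (calories)
  x1, x2, x3 ≥ 0.
The cheapest feasible vertex uses only cottage cheese, oatmeal; sweet potato is not used. Binding constraints: iron and calcium.
So cottage cheese = 2.301 servings, oatmeal = 1.865 servings.
Cost = 0.56·2.301 + 0.25·1.865 = 1.7548.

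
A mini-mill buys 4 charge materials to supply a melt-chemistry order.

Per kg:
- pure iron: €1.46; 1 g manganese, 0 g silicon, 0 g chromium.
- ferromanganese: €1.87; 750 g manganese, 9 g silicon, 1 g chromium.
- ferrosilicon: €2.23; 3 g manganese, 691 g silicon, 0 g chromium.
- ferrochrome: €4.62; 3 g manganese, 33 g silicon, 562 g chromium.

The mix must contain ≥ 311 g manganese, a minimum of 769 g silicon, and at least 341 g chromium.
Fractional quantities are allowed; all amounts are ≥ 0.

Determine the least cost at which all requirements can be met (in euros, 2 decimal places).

Let x1 = kg of pure iron, x2 = kg of ferromanganese, x3 = kg of ferrosilicon, x4 = kg of ferrochrome.
min 1.46x1 + 1.87x2 + 2.23x3 + 4.62x4 with:
  1x1 + 750x2 + 3x3 + 3x4 ≥ 311   (manganese)
  9x2 + 691x3 + 33x4 ≥ 769   (silicon)
  1x2 + 562x4 ≥ 341   (chromium)
  x1, x2, x3, x4 ≥ 0.
At the optimum only ferromanganese, ferrosilicon, ferrochrome are positive (pure iron = 0). Binding constraints: manganese, silicon, chromium.
So ferromanganese = 0.4079 kg, ferrosilicon = 1.079 kg, ferrochrome = 0.606 kg.
Hence cost = 1.87·0.4079 + 2.23·1.079 + 4.62·0.606 = €5.9687.

€5.97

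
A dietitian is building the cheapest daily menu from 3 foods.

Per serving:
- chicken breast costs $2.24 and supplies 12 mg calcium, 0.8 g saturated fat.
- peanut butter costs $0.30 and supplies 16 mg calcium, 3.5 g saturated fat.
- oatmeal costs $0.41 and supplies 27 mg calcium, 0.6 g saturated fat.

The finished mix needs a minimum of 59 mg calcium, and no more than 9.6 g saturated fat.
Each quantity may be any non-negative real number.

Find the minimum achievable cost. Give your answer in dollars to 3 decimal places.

$0.896

Let x1 = servings of chicken breast, x2 = servings of peanut butter, x3 = servings of oatmeal.
Minimize 2.24x1 + 0.3x2 + 0.41x3 with:
  12x1 + 16x2 + 27x3 ≥ 59   (calcium)
  0.8x1 + 3.5x2 + 0.6x3 ≤ 9.6   (saturated fat)
  x1, x2, x3 ≥ 0.
The minimum-cost mix takes nothing from chicken breast, peanut butter — only oatmeal. The calcium requirement is met with equality.
Solving gives x3 = 2.185.
Cost = 0.41·2.185 = 0.89585.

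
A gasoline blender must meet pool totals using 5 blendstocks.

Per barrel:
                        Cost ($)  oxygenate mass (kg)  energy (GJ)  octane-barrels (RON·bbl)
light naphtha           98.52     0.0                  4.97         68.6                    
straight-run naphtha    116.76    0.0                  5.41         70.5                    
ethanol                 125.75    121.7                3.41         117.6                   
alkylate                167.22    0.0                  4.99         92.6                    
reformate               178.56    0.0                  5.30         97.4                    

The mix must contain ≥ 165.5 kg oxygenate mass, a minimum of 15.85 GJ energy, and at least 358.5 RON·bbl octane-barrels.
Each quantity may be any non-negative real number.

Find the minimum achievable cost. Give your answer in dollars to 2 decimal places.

$429.40

Let x1 = barrels of light naphtha, x2 = barrels of straight-run naphtha, x3 = barrels of ethanol, x4 = barrels of alkylate, x5 = barrels of reformate.
Minimise 98.52x1 + 116.76x2 + 125.75x3 + 167.22x4 + 178.56x5 with:
  121.7x3 ≥ 165.5   (oxygenate mass)
  4.97x1 + 5.41x2 + 3.41x3 + 4.99x4 + 5.3x5 ≥ 15.85   (energy)
  68.6x1 + 70.5x2 + 117.6x3 + 92.6x4 + 97.4x5 ≥ 358.5   (octane-barrels)
  x1, x2, x3, x4, x5 ≥ 0.
At the optimum only light naphtha, ethanol are positive (straight-run naphtha, alkylate, reformate = 0). There the energy and octane-barrels constraints are tight.
Optimal quantities: light naphtha = 1.83 barrels, ethanol = 1.981 barrels.
Hence cost = 98.52·1.83 + 125.75·1.981 = $429.4024.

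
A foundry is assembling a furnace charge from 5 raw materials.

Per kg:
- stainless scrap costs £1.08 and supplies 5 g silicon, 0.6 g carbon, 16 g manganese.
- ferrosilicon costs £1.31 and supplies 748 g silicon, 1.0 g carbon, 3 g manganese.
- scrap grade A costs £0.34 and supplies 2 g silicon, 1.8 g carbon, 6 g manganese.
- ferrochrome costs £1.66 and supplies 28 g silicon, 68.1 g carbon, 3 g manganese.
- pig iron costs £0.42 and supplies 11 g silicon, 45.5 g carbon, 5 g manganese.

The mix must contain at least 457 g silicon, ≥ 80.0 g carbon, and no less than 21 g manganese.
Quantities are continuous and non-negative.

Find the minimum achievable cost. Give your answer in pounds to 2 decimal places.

£2.08

Treat it as an LP. Let x1 = kg of stainless scrap, x2 = kg of ferrosilicon, x3 = kg of scrap grade A, x4 = kg of ferrochrome, x5 = kg of pig iron.
min 1.08x1 + 1.31x2 + 0.34x3 + 1.66x4 + 0.42x5 subject to:
  5x1 + 748x2 + 2x3 + 28x4 + 11x5 ≥ 457   (silicon)
  0.6x1 + 1x2 + 1.8x3 + 68.1x4 + 45.5x5 ≥ 80   (carbon)
  16x1 + 3x2 + 6x3 + 3x4 + 5x5 ≥ 21   (manganese)
  x1, x2, x3, x4, x5 ≥ 0.
The optimal basis is {ferrosilicon, scrap grade A, pig iron}; stainless scrap, ferrochrome drop out. There the silicon, carbon, manganese constraints are tight.
Optimal quantities: ferrosilicon = 0.5815 kg, scrap grade A = 1.815 kg, pig iron = 1.674 kg.
Objective = 1.31·0.5815 + 0.34·1.815 + 0.42·1.674 = 2.0819.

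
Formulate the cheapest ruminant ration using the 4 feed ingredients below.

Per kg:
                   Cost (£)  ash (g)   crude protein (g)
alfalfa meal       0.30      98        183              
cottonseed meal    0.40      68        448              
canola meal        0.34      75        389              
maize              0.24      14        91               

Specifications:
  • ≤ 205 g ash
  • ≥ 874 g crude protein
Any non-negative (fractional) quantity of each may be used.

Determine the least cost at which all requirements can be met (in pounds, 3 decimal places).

£0.764

Let x1 = kg of alfalfa meal, x2 = kg of cottonseed meal, x3 = kg of canola meal, x4 = kg of maize.
Minimize 0.3x1 + 0.4x2 + 0.34x3 + 0.24x4 with:
  98x1 + 68x2 + 75x3 + 14x4 ≤ 205   (ash)
  183x1 + 448x2 + 389x3 + 91x4 ≥ 874   (crude protein)
  x1, x2, x3, x4 ≥ 0.
The optimal basis is {canola meal}; alfalfa meal, cottonseed meal, maize drop out. The crude protein requirement is met with equality.
So canola meal = 2.247 kg.
Hence cost = 0.34·2.247 = £0.76398.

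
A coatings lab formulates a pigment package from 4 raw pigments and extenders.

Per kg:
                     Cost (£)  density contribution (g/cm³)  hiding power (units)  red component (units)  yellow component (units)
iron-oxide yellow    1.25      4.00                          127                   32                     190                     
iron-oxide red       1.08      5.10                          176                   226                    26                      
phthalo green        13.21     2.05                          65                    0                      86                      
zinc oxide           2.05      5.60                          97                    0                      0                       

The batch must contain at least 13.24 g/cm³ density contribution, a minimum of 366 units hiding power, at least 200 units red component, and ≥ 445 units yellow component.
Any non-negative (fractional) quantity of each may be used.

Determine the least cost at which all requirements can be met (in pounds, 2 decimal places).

£3.70

Treat it as an LP. Let x1 = kg of iron-oxide yellow, x2 = kg of iron-oxide red, x3 = kg of phthalo green, x4 = kg of zinc oxide.
Minimize 1.25x1 + 1.08x2 + 13.21x3 + 2.05x4 with:
  4x1 + 5.1x2 + 2.05x3 + 5.6x4 ≥ 13.24   (density contribution)
  127x1 + 176x2 + 65x3 + 97x4 ≥ 366   (hiding power)
  32x1 + 226x2 ≥ 200   (red component)
  190x1 + 26x2 + 86x3 ≥ 445   (yellow component)
  x1, x2, x3, x4 ≥ 0.
The minimum-cost mix takes nothing from phthalo green, zinc oxide — only iron-oxide yellow, iron-oxide red. Binding constraints: density contribution and yellow component.
That vertex is x1 = 2.226, x2 = 0.8504.
Hence cost = 1.25·2.226 + 1.08·0.8504 = £3.7009.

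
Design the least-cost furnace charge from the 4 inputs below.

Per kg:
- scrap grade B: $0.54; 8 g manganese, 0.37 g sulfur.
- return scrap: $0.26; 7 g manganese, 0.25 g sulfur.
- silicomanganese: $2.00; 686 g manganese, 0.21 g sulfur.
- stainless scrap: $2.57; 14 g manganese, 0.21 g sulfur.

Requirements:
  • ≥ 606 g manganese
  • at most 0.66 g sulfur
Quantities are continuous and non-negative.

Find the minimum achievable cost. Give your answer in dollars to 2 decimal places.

$1.77

This is a linear program. Let x1 = kg of scrap grade B, x2 = kg of return scrap, x3 = kg of silicomanganese, x4 = kg of stainless scrap.
Minimize 0.54x1 + 0.26x2 + 2x3 + 2.57x4 with:
  8x1 + 7x2 + 686x3 + 14x4 ≥ 606   (manganese)
  0.37x1 + 0.25x2 + 0.21x3 + 0.21x4 ≤ 0.66   (sulfur)
  x1, x2, x3, x4 ≥ 0.
At the optimum only silicomanganese is positive (scrap grade B, return scrap, stainless scrap = 0). The manganese requirement is met with equality.
So silicomanganese = 0.8834 kg.
Cost = 2·0.8834 = 1.7668.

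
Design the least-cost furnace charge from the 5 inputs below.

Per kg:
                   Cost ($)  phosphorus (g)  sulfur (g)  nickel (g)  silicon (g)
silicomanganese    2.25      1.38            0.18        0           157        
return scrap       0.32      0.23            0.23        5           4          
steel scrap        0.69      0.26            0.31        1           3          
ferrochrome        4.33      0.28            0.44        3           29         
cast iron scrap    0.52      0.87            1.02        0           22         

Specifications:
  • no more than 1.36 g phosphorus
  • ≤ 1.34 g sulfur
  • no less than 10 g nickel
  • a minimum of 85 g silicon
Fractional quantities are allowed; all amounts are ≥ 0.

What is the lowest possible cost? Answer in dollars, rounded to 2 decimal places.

$1.74

Let x1 = kg of silicomanganese, x2 = kg of return scrap, x3 = kg of steel scrap, x4 = kg of ferrochrome, x5 = kg of cast iron scrap.
Minimise 2.25x1 + 0.32x2 + 0.69x3 + 4.33x4 + 0.52x5 with:
  1.38x1 + 0.23x2 + 0.26x3 + 0.28x4 + 0.87x5 ≤ 1.36   (phosphorus)
  0.18x1 + 0.23x2 + 0.31x3 + 0.44x4 + 1.02x5 ≤ 1.34   (sulfur)
  5x2 + 1x3 + 3x4 ≥ 10   (nickel)
  157x1 + 4x2 + 3x3 + 29x4 + 22x5 ≥ 85   (silicon)
  x1, x2, x3, x4, x5 ≥ 0.
The cheapest feasible vertex uses only silicomanganese, return scrap; steel scrap, ferrochrome, cast iron scrap are not used. The nickel and silicon requirements are met with equality.
That vertex is x1 = 0.4904, x2 = 2.
Hence cost = 2.25·0.4904 + 0.32·2 = $1.7434.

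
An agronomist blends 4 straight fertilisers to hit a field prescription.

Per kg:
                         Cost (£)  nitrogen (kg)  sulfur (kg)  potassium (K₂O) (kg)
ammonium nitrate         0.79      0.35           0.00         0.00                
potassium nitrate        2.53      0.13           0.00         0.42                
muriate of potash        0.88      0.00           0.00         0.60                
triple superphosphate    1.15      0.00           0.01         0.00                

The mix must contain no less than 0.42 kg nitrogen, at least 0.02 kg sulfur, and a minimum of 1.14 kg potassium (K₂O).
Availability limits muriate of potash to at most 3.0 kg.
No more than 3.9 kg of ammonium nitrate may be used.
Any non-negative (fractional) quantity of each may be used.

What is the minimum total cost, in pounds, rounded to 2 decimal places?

£4.92

This is a linear program. Let x1 = kg of ammonium nitrate, x2 = kg of potassium nitrate, x3 = kg of muriate of potash, x4 = kg of triple superphosphate.
Minimize 0.79x1 + 2.53x2 + 0.88x3 + 1.15x4 with:
  0.35x1 + 0.13x2 ≥ 0.42   (nitrogen)
  0.01x4 ≥ 0.02   (sulfur)
  0.42x2 + 0.6x3 ≥ 1.14   (potassium (K₂O))
  x3 ≤ 3
  x1 ≤ 3.9
  x1, x2, x3, x4 ≥ 0.
The minimum-cost mix takes nothing from potassium nitrate — only ammonium nitrate, muriate of potash, triple superphosphate. Binding constraints: nitrogen, sulfur, potassium (K₂O).
Optimal quantities: ammonium nitrate = 1.2 kg, muriate of potash = 1.9 kg, triple superphosphate = 2 kg.
Cost = 0.79·1.2 + 0.88·1.9 + 1.15·2 = 4.9200.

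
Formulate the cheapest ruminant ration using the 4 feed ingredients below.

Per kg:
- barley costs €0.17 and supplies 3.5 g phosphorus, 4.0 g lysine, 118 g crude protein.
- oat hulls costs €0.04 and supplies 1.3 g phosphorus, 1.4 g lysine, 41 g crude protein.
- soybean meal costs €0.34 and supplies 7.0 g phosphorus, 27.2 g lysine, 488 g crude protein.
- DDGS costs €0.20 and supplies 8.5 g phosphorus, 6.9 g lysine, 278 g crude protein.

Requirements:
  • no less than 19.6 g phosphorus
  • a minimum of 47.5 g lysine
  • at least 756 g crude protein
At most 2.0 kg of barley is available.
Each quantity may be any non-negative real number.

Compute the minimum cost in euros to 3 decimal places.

Set it up as a linear program. Let x1 = kg of barley, x2 = kg of oat hulls, x3 = kg of soybean meal, x4 = kg of DDGS.
Minimise 0.17x1 + 0.04x2 + 0.34x3 + 0.2x4 s.t.:
  3.5x1 + 1.3x2 + 7x3 + 8.5x4 ≥ 19.6   (phosphorus)
  4x1 + 1.4x2 + 27.2x3 + 6.9x4 ≥ 47.5   (lysine)
  118x1 + 41x2 + 488x3 + 278x4 ≥ 756   (crude protein)
  x1 ≤ 2
  x1, x2, x3, x4 ≥ 0.
The cheapest feasible vertex uses only soybean meal, DDGS; barley, oat hulls are not used. Binding constraints: phosphorus and lysine.
Optimal quantities: soybean meal = 1.468 kg, DDGS = 1.097 kg.
Hence cost = 0.34·1.468 + 0.2·1.097 = €0.71852.

€0.719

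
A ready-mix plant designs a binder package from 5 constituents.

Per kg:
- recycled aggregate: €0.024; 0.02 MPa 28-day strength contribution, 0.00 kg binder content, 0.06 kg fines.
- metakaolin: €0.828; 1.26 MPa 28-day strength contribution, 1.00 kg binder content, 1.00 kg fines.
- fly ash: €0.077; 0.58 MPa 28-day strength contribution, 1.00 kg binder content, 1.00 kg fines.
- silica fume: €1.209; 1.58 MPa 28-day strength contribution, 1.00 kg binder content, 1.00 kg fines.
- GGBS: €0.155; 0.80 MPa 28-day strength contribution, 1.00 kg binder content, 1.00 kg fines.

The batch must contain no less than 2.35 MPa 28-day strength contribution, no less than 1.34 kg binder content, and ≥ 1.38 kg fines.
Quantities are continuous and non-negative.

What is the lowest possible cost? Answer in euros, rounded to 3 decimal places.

Let x1 = kg of recycled aggregate, x2 = kg of metakaolin, x3 = kg of fly ash, x4 = kg of silica fume, x5 = kg of GGBS.
min 0.024x1 + 0.828x2 + 0.077x3 + 1.209x4 + 0.155x5 s.t.:
  0.02x1 + 1.26x2 + 0.58x3 + 1.58x4 + 0.8x5 ≥ 2.35   (28-day strength contribution)
  1x2 + 1x3 + 1x4 + 1x5 ≥ 1.34   (binder content)
  0.06x1 + 1x2 + 1x3 + 1x4 + 1x5 ≥ 1.38   (fines)
  x1, x2, x3, x4, x5 ≥ 0.
At the optimum only fly ash is positive (recycled aggregate, metakaolin, silica fume, GGBS = 0). The 28-day strength contribution requirement is met with equality.
So fly ash = 4.052 kg.
Total cost: 0.077·4.052 = 0.31200.

€0.312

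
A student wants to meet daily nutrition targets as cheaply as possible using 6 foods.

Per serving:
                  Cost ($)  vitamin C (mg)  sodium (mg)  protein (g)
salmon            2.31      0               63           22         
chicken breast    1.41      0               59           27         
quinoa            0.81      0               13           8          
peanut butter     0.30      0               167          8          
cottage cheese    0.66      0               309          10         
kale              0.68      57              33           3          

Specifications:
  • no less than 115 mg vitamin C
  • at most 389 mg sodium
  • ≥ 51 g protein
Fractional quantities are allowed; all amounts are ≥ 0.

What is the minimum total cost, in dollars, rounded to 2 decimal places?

$3.54

Set it up as a linear program. Let x1 = servings of salmon, x2 = servings of chicken breast, x3 = servings of quinoa, x4 = servings of peanut butter, x5 = servings of cottage cheese, x6 = servings of kale.
Minimize 2.31x1 + 1.41x2 + 0.81x3 + 0.3x4 + 0.66x5 + 0.68x6 with:
  57x6 ≥ 115   (vitamin C)
  63x1 + 59x2 + 13x3 + 167x4 + 309x5 + 33x6 ≤ 389   (sodium)
  22x1 + 27x2 + 8x3 + 8x4 + 10x5 + 3x6 ≥ 51   (protein)
  x1, x2, x3, x4, x5, x6 ≥ 0.
The cheapest feasible vertex uses only chicken breast, peanut butter, kale; salmon, quinoa, cottage cheese are not used. There the vitamin C, sodium, protein constraints are tight.
Solving gives x2 = 1.22, x4 = 1.499, x6 = 2.018.
Objective = 1.41·1.22 + 0.3·1.499 + 0.68·2.018 = 3.5421.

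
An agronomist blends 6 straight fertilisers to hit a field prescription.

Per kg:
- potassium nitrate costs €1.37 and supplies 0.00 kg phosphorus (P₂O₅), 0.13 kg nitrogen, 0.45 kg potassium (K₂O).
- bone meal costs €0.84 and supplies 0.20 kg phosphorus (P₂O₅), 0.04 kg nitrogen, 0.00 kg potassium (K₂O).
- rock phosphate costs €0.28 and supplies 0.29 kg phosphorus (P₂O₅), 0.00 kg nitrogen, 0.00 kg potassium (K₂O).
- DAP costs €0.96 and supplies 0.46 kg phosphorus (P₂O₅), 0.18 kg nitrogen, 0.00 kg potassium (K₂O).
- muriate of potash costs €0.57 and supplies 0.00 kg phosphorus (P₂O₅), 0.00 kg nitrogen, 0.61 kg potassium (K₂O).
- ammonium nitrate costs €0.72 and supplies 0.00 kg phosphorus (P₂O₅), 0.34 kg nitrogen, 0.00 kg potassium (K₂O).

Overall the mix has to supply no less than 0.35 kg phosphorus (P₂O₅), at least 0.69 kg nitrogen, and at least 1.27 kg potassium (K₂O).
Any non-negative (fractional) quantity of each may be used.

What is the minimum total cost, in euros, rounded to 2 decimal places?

€2.99

Treat it as an LP. Let x1 = kg of potassium nitrate, x2 = kg of bone meal, x3 = kg of rock phosphate, x4 = kg of DAP, x5 = kg of muriate of potash, x6 = kg of ammonium nitrate.
Minimise 1.37x1 + 0.84x2 + 0.28x3 + 0.96x4 + 0.57x5 + 0.72x6 subject to:
  0.2x2 + 0.29x3 + 0.46x4 ≥ 0.35   (phosphorus (P₂O₅))
  0.13x1 + 0.04x2 + 0.18x4 + 0.34x6 ≥ 0.69   (nitrogen)
  0.45x1 + 0.61x5 ≥ 1.27   (potassium (K₂O))
  x1, x2, x3, x4, x5, x6 ≥ 0.
The minimum-cost mix takes nothing from potassium nitrate, bone meal, DAP — only rock phosphate, muriate of potash, ammonium nitrate. Binding constraints: phosphorus (P₂O₅), nitrogen, potassium (K₂O).
Optimal quantities: rock phosphate = 1.207 kg, muriate of potash = 2.082 kg, ammonium nitrate = 2.029 kg.
Total cost: 0.28·1.207 + 0.57·2.082 + 0.72·2.029 = 2.9856.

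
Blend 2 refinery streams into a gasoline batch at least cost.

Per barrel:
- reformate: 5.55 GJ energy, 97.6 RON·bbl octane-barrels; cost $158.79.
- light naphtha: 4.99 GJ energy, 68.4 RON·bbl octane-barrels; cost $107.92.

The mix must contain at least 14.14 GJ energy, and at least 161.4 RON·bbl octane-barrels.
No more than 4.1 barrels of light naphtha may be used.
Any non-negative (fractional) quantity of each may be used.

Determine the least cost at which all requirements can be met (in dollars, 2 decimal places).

$305.81

Let x1 = barrels of reformate, x2 = barrels of light naphtha.
Minimize 158.79x1 + 107.92x2 subject to:
  5.55x1 + 4.99x2 ≥ 14.14   (energy)
  97.6x1 + 68.4x2 ≥ 161.4   (octane-barrels)
  x2 ≤ 4.1
  x1, x2 ≥ 0.
The optimal basis is {light naphtha}; reformate drops out. The energy requirement is met with equality.
Optimal quantities: light naphtha = 2.8337 barrels.
Total cost: 107.92·2.8337 = 305.8129.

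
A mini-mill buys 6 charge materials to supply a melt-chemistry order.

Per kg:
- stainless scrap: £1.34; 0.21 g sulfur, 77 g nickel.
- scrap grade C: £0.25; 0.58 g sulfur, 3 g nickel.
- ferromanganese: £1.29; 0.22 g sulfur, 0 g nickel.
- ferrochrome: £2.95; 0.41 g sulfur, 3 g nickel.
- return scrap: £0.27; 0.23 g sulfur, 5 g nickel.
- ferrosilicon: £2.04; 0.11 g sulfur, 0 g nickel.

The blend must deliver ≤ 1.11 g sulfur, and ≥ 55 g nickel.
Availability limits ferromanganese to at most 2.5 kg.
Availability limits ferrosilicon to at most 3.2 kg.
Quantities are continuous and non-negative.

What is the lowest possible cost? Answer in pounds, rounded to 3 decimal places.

£0.957

Set it up as a linear program. Let x1 = kg of stainless scrap, x2 = kg of scrap grade C, x3 = kg of ferromanganese, x4 = kg of ferrochrome, x5 = kg of return scrap, x6 = kg of ferrosilicon.
Minimize 1.34x1 + 0.25x2 + 1.29x3 + 2.95x4 + 0.27x5 + 2.04x6 subject to:
  0.21x1 + 0.58x2 + 0.22x3 + 0.41x4 + 0.23x5 + 0.11x6 ≤ 1.11   (sulfur)
  77x1 + 3x2 + 3x4 + 5x5 ≥ 55   (nickel)
  x3 ≤ 2.5
  x6 ≤ 3.2
  x1, x2, x3, x4, x5, x6 ≥ 0.
The cheapest feasible vertex uses only stainless scrap; scrap grade C, ferromanganese, ferrochrome, return scrap, ferrosilicon are not used. The nickel requirement is met with equality.
Solving gives x1 = 0.7143.
Cost = 1.34·0.7143 = 0.95716.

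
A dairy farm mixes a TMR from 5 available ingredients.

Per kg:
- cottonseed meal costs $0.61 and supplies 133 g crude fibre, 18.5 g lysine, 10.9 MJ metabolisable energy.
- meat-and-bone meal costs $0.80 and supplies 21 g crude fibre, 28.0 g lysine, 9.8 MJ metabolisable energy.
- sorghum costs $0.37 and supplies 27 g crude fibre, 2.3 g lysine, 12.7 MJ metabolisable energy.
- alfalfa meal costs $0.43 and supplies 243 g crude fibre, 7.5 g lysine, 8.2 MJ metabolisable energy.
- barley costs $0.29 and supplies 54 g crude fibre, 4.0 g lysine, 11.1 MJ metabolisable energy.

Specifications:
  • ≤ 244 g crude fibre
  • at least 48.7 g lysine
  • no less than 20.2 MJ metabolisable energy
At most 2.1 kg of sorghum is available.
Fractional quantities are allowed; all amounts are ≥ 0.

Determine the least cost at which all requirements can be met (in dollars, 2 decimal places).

Let x1 = kg of cottonseed meal, x2 = kg of meat-and-bone meal, x3 = kg of sorghum, x4 = kg of alfalfa meal, x5 = kg of barley.
Minimise 0.61x1 + 0.8x2 + 0.37x3 + 0.43x4 + 0.29x5 with:
  133x1 + 21x2 + 27x3 + 243x4 + 54x5 ≤ 244   (crude fibre)
  18.5x1 + 28x2 + 2.3x3 + 7.5x4 + 4x5 ≥ 48.7   (lysine)
  10.9x1 + 9.8x2 + 12.7x3 + 8.2x4 + 11.1x5 ≥ 20.2   (metabolisable energy)
  x3 ≤ 2.1
  x1, x2, x3, x4, x5 ≥ 0.
The minimum-cost mix takes nothing from cottonseed meal, sorghum, alfalfa meal — only meat-and-bone meal, barley. Binding constraints: lysine and metabolisable energy.
Optimal quantities: meat-and-bone meal = 1.693 kg, barley = 0.3253 kg.
Hence cost = 0.8·1.693 + 0.29·0.3253 = $1.4487.

$1.45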